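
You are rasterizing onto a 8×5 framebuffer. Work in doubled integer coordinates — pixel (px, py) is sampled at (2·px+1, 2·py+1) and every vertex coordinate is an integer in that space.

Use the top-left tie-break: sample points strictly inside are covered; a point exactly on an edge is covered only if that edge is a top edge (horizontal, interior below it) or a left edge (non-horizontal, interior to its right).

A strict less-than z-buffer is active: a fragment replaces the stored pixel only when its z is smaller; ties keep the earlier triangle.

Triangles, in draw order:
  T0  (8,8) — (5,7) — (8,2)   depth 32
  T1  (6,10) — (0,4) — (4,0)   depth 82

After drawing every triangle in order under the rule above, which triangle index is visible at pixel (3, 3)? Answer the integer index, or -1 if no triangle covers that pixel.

T0:
  2·area = 18
  edge (8, 8)→(5, 7): d=(-3,-1) top-left  bias=+0
  edge (5, 7)→(8, 2): d=(3,-5) top-left  bias=+0
  edge (8, 2)→(8, 8): d=(0,6) right/bottom  bias=-1
    (3,2)@(7, 5): e=[8,4,6] → X
    (4,2)@(9, 5): e=[10,14,-6] → .
    (2,3)@(5, 7): e=[0,0,18] → X  [on edge]
    (4,3)@(9, 7): e=[4,20,-6] → .
    (2,4)@(5, 9): e=[-6,6,18] → .
    (3,4)@(7, 9): e=[-4,16,6] → .
    (5,4)@(11, 9): e=[0,36,-18] → .  [on edge]
  covered (3 px):
    . . . . . . . .
    . . . . . . . .
    . . . X . . . .
    . . X X . . . .
    . . . . . . . .
T1:
  2·area = 48
  edge (6, 10)→(0, 4): d=(-6,-6) top-left  bias=+0
  edge (0, 4)→(4, 0): d=(4,-4) top-left  bias=+0
  edge (4, 0)→(6, 10): d=(2,10) right/bottom  bias=-1
    (1,0)@(3, 1): e=[36,0,12] → X  [on edge]
    (2,0)@(5, 1): e=[48,8,-8] → .
    (0,1)@(1, 3): e=[12,0,36] → X  [on edge]
    (2,1)@(5, 3): e=[36,16,-4] → .
    (0,2)@(1, 5): e=[0,8,40] → X  [on edge]
    (2,2)@(5, 5): e=[24,24,0] → .  [on edge]
    (0,3)@(1, 7): e=[-12,16,44] → .
    (1,3)@(3, 7): e=[0,24,24] → X  [on edge]
    (2,3)@(5, 7): e=[12,32,4] → X
    (3,3)@(7, 7): e=[24,40,-16] → .
    (1,4)@(3, 9): e=[-12,32,28] → .
    (2,4)@(5, 9): e=[0,40,8] → X  [on edge]
  covered (8 px):
    . X . . . . . .
    X X . . . . . .
    X X . . . . . .
    . X X . . . . .
    . . X . . . . .

Z-buffer (winner per pixel, '.' = empty):
  . 1 . . . . . .
  1 1 . . . . . .
  1 1 . 0 . . . .
  . 1 0 0 . . . .
  . . 1 . . . . .

Answer: 0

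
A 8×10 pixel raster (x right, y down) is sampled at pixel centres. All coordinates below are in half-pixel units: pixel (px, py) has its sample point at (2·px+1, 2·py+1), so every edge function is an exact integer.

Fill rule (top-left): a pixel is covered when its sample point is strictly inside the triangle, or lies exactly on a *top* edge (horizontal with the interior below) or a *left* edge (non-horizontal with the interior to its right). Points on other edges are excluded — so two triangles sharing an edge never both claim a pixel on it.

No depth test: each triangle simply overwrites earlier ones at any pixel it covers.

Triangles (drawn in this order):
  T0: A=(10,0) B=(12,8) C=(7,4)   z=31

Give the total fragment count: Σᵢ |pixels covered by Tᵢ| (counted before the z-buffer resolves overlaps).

T0:
  2·area = 32
  edge (10, 0)→(12, 8): d=(2,8) right/bottom  bias=-1
  edge (12, 8)→(7, 4): d=(-5,-4) top-left  bias=+0
  edge (7, 4)→(10, 0): d=(3,-4) top-left  bias=+0
    (4,1)@(9, 3): e=[14,13,5] → █
    (5,1)@(11, 3): e=[-2,21,13] → ·
    (4,2)@(9, 5): e=[18,3,11] → █
    (5,2)@(11, 5): e=[2,11,19] → █
    (6,2)@(13, 5): e=[-14,19,27] → ·
    (4,3)@(9, 7): e=[22,-7,17] → ·
    (5,3)@(11, 7): e=[6,1,25] → █
    (6,3)@(13, 7): e=[-10,9,33] → ·
    (5,4)@(11, 9): e=[10,-9,31] → ·
  covered (4 px):
    · · · · · · · ·
    · · · · █ · · ·
    · · · · █ █ · ·
    · · · · · █ · ·
    · · · · · · · ·
    · · · · · · · ·
    · · · · · · · ·
    · · · · · · · ·
    · · · · · · · ·
    · · · · · · · ·

Answer: 4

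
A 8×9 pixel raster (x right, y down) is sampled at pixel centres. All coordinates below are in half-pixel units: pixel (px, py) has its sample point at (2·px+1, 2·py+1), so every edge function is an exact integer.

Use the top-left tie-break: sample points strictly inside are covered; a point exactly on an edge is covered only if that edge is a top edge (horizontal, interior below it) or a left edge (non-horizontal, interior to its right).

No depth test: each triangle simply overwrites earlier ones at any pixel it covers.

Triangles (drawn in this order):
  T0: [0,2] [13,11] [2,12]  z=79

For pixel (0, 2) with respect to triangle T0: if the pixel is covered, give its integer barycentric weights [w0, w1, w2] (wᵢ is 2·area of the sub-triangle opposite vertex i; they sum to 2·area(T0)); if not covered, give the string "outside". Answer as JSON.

T0:
  2·area = 112
  edge (0, 2)→(13, 11): d=(13,9) right/bottom  bias=-1
  edge (13, 11)→(2, 12): d=(-11,1) right/bottom  bias=-1
  edge (2, 12)→(0, 2): d=(-2,-10) top-left  bias=+0
    (0,1)@(1, 3): e=[4,100,8] → █
    (1,1)@(3, 3): e=[-14,98,28] → ·
    (0,2)@(1, 5): e=[30,78,4] → █
    (1,2)@(3, 5): e=[12,76,24] → █
    (2,2)@(5, 5): e=[-6,74,44] → ·
    (0,3)@(1, 7): e=[56,56,0] → █  [on edge]
    (2,3)@(5, 7): e=[20,52,40] → █
    (3,3)@(7, 7): e=[2,50,60] → █
    (4,3)@(9, 7): e=[-16,48,80] → ·
    (0,4)@(1, 9): e=[82,34,-4] → ·
    (1,4)@(3, 9): e=[64,32,16] → █
    (4,4)@(9, 9): e=[10,26,76] → █
    (6,5)@(13, 11): e=[0,0,112] → ·  [on edge]
    (1,8)@(3, 17): e=[168,-56,0] → ·  [on edge]
  covered (16 px):
    · · · · · · · ·
    █ · · · · · · ·
    █ █ · · · · · ·
    █ █ █ █ · · · ·
    · █ █ █ █ · · ·
    · █ █ █ █ █ · ·
    · · · · · · · ·
    · · · · · · · ·
    · · · · · · · ·

Final: [78,4,30]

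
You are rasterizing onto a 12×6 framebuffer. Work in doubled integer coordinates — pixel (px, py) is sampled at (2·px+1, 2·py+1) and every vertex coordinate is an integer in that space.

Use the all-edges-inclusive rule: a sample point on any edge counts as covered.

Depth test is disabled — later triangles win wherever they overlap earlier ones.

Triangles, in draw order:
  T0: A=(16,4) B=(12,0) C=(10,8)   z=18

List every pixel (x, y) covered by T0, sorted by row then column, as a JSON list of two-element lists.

T0:
  2·area = 40  (B↔C swapped to make it positive)
  edge (16, 4)→(10, 8): d=(-6,4) inclusive
  edge (10, 8)→(12, 0): d=(2,-8) inclusive
  edge (12, 0)→(16, 4): d=(4,4) inclusive
    (6,0)@(13, 1): e=[30,10,0] → X  [on edge]
    (7,0)@(15, 1): e=[22,26,-8] → .
    (6,1)@(13, 3): e=[18,14,8] → X
    (7,1)@(15, 3): e=[10,30,0] → X  [on edge]
    (8,1)@(17, 3): e=[2,46,-8] → .
    (5,2)@(11, 5): e=[14,2,24] → X
    (7,2)@(15, 5): e=[-2,34,8] → .
    (8,2)@(17, 5): e=[-10,50,0] → .  [on edge]
    (5,3)@(11, 7): e=[2,6,32] → X
    (6,3)@(13, 7): e=[-6,22,24] → .
    (9,3)@(19, 7): e=[-30,70,0] → .  [on edge]
    (5,4)@(11, 9): e=[-10,10,40] → .
    (10,4)@(21, 9): e=[-50,90,0] → .  [on edge]
    (11,5)@(23, 11): e=[-70,110,0] → .  [on edge]
  covered (6 px):
    . . . . . . X . . . . .
    . . . . . . X X . . . .
    . . . . . X X . . . . .
    . . . . . X . . . . . .
    . . . . . . . . . . . .
    . . . . . . . . . . . .

Result: [[6,0],[6,1],[7,1],[5,2],[6,2],[5,3]]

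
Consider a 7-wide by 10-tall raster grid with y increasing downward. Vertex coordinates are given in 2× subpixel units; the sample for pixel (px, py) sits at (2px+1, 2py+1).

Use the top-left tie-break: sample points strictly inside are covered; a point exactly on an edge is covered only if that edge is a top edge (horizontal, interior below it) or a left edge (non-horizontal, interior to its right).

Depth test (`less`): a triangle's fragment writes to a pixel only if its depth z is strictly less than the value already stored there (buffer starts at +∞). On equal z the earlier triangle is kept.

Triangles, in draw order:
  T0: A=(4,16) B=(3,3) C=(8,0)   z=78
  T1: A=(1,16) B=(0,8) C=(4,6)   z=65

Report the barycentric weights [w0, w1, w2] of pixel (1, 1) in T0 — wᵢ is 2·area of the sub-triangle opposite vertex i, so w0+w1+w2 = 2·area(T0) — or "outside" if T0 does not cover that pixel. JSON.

T0:
  2·area = 68
  edge (4, 16)→(3, 3): d=(-1,-13) top-left  bias=+0
  edge (3, 3)→(8, 0): d=(5,-3) top-left  bias=+0
  edge (8, 0)→(4, 16): d=(-4,16) right/bottom  bias=-1
    (3,0)@(7, 1): e=[54,2,12] → X
    (4,0)@(9, 1): e=[80,8,-20] → .
    (1,1)@(3, 3): e=[0,0,68] → X  [on edge]
    (2,1)@(5, 3): e=[26,6,36] → X
    (4,1)@(9, 3): e=[78,18,-28] → .
    (1,2)@(3, 5): e=[-2,10,60] → .
    (2,2)@(5, 5): e=[24,16,28] → X
    (3,2)@(7, 5): e=[50,22,-4] → .
    (2,3)@(5, 7): e=[22,26,20] → X
    (3,3)@(7, 7): e=[48,32,-12] → .
    (2,4)@(5, 9): e=[20,36,12] → X
    (3,4)@(7, 9): e=[46,42,-20] → .
  covered (8 px):
    . . . X . . .
    . X X X . . .
    . . X . . . .
    . . X . . . .
    . . X . . . .
    . . X . . . .
    . . . . . . .
    . . . . . . .
    . . . . . . .
    . . . . . . .
T1:
  2·area = 34
  edge (1, 16)→(0, 8): d=(-1,-8) top-left  bias=+0
  edge (0, 8)→(4, 6): d=(4,-2) top-left  bias=+0
  edge (4, 6)→(1, 16): d=(-3,10) right/bottom  bias=-1
    (1,3)@(3, 7): e=[25,2,7] → X
    (2,3)@(5, 7): e=[41,6,-13] → .
    (0,4)@(1, 9): e=[7,6,21] → X
    (2,4)@(5, 9): e=[39,14,-19] → .
    (0,5)@(1, 11): e=[5,14,15] → X
    (1,5)@(3, 11): e=[21,18,-5] → .
    (0,6)@(1, 13): e=[3,22,9] → X
    (1,6)@(3, 13): e=[19,26,-11] → .
    (0,7)@(1, 15): e=[1,30,3] → X
    (1,7)@(3, 15): e=[17,34,-17] → .
    (0,8)@(1, 17): e=[-1,38,-3] → .
  covered (6 px):
    . . . . . . .
    . . . . . . .
    . . . . . . .
    . X . . . . .
    X X . . . . .
    X . . . . . .
    X . . . . . .
    X . . . . . .
    . . . . . . .
    . . . . . . .

Result: [0,68,0]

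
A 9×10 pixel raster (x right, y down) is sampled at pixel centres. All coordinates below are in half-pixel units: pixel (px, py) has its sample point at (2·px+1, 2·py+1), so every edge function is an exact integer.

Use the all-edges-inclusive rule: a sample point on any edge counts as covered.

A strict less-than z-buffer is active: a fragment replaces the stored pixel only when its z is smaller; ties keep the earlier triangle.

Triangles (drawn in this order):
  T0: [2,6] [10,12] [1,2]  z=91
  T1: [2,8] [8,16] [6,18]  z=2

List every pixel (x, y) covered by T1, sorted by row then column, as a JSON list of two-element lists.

T0:
  2·area = 26  (B↔C swapped to make it positive)
  edge (2, 6)→(1, 2): d=(-1,-4) inclusive
  edge (1, 2)→(10, 12): d=(9,10) inclusive
  edge (10, 12)→(2, 6): d=(-8,-6) inclusive
    (1,2)@(3, 5): e=[5,7,14] → #
    (2,2)@(5, 5): e=[13,-13,26] → ·
    (1,3)@(3, 7): e=[3,25,-2] → ·
    (2,3)@(5, 7): e=[11,5,10] → #
    (3,3)@(7, 7): e=[19,-15,22] → ·
    (2,4)@(5, 9): e=[9,23,-6] → ·
    (3,4)@(7, 9): e=[17,3,6] → #
    (4,4)@(9, 9): e=[25,-17,18] → ·
    (3,5)@(7, 11): e=[15,21,-10] → ·
    (4,5)@(9, 11): e=[23,1,2] → #
    (5,5)@(11, 11): e=[31,-19,14] → ·
    (4,6)@(9, 13): e=[21,19,-14] → ·
  covered (4 px):
    · · · · · · · · ·
    · · · · · · · · ·
    · # · · · · · · ·
    · · # · · · · · ·
    · · · # · · · · ·
    · · · · # · · · ·
    · · · · · · · · ·
    · · · · · · · · ·
    · · · · · · · · ·
    · · · · · · · · ·
T1:
  2·area = 28
  edge (2, 8)→(8, 16): d=(6,8) inclusive
  edge (8, 16)→(6, 18): d=(-2,2) inclusive
  edge (6, 18)→(2, 8): d=(-4,-10) inclusive
    (8,3)@(17, 7): e=[-126,0,154] → ·  [on edge]
    (7,4)@(15, 9): e=[-98,0,126] → ·  [on edge]
    (6,5)@(13, 11): e=[-70,0,98] → ·  [on edge]
    (2,6)@(5, 13): e=[6,12,10] → #
    (3,6)@(7, 13): e=[-10,8,30] → ·
    (5,6)@(11, 13): e=[-42,0,70] → ·  [on edge]
    (2,7)@(5, 15): e=[18,8,2] → #
    (3,7)@(7, 15): e=[2,4,22] → #
    (4,7)@(9, 15): e=[-14,0,42] → ·  [on edge]
    (2,8)@(5, 17): e=[30,4,-6] → ·
    (3,8)@(7, 17): e=[14,0,14] → #  [on edge]
    (4,8)@(9, 17): e=[-2,-4,34] → ·
    (2,9)@(5, 19): e=[42,0,-14] → ·  [on edge]
  covered (4 px):
    · · · · · · · · ·
    · · · · · · · · ·
    · · · · · · · · ·
    · · · · · · · · ·
    · · · · · · · · ·
    · · · · · · · · ·
    · · # · · · · · ·
    · · # # · · · · ·
    · · · # · · · · ·
    · · · · · · · · ·

Result: [[2,6],[2,7],[3,7],[3,8]]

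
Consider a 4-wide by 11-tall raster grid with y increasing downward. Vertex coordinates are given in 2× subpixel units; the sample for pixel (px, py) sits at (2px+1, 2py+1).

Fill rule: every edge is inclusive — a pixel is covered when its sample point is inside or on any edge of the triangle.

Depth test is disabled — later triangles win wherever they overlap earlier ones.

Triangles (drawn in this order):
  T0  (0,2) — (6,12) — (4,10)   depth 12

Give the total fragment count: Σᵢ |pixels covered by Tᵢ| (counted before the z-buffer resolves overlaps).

T0:
  2·area = 8
  edge (0, 2)→(6, 12): d=(6,10) inclusive
  edge (6, 12)→(4, 10): d=(-2,-2) inclusive
  edge (4, 10)→(0, 2): d=(-4,-8) inclusive
    (0,3)@(1, 7): e=[20,0,-12] → ·  [on edge]
    (1,3)@(3, 7): e=[0,4,4] → █  [on edge]
    (2,3)@(5, 7): e=[-20,8,20] → ·
    (1,4)@(3, 9): e=[12,0,-4] → ·  [on edge]
    (2,5)@(5, 11): e=[4,0,4] → █  [on edge]
    (3,5)@(7, 11): e=[-16,4,20] → ·
    (2,6)@(5, 13): e=[16,-4,-4] → ·
    (3,6)@(7, 13): e=[-4,0,12] → ·  [on edge]
  covered (2 px):
    · · · ·
    · · · ·
    · · · ·
    · █ · ·
    · · · ·
    · · █ ·
    · · · ·
    · · · ·
    · · · ·
    · · · ·
    · · · ·

Final: 2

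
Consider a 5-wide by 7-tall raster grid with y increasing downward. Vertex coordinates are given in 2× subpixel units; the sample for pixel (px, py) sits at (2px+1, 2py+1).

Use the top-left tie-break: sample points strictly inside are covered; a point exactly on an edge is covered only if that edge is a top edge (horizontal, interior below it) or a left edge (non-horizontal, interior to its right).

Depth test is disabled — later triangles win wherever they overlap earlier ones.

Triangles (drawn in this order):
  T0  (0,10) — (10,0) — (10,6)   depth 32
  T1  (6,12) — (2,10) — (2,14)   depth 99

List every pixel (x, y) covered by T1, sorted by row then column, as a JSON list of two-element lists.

T0:
  2·area = 60
  edge (0, 10)→(10, 0): d=(10,-10) top-left  bias=+0
  edge (10, 0)→(10, 6): d=(0,6) right/bottom  bias=-1
  edge (10, 6)→(0, 10): d=(-10,4) right/bottom  bias=-1
    (4,0)@(9, 1): e=[0,6,54] → █  [on edge]
    (3,1)@(7, 3): e=[0,18,42] → █  [on edge]
    (2,2)@(5, 5): e=[0,30,30] → █  [on edge]
    (1,3)@(3, 7): e=[0,42,18] → █  [on edge]
    (4,3)@(9, 7): e=[60,6,-6] → ·
    (0,4)@(1, 9): e=[0,54,6] → █  [on edge]
    (1,4)@(3, 9): e=[20,42,-2] → ·
    (2,4)@(5, 9): e=[40,30,-10] → ·
    (3,4)@(7, 9): e=[60,18,-18] → ·
    (0,5)@(1, 11): e=[20,54,-14] → ·
  covered (10 px):
    · · · · █
    · · · █ █
    · · █ █ █
    · █ █ █ ·
    █ · · · ·
    · · · · ·
    · · · · ·
T1:
  2·area = 16  (B↔C swapped to make it positive)
  edge (6, 12)→(2, 14): d=(-4,2) right/bottom  bias=-1
  edge (2, 14)→(2, 10): d=(0,-4) top-left  bias=+0
  edge (2, 10)→(6, 12): d=(4,2) right/bottom  bias=-1
    (1,5)@(3, 11): e=[10,4,2] → █
    (2,5)@(5, 11): e=[6,12,-2] → ·
    (1,6)@(3, 13): e=[2,4,10] → █
    (2,6)@(5, 13): e=[-2,12,6] → ·
  covered (2 px):
    · · · · ·
    · · · · ·
    · · · · ·
    · · · · ·
    · · · · ·
    · █ · · ·
    · █ · · ·

Answer: [[1,5],[1,6]]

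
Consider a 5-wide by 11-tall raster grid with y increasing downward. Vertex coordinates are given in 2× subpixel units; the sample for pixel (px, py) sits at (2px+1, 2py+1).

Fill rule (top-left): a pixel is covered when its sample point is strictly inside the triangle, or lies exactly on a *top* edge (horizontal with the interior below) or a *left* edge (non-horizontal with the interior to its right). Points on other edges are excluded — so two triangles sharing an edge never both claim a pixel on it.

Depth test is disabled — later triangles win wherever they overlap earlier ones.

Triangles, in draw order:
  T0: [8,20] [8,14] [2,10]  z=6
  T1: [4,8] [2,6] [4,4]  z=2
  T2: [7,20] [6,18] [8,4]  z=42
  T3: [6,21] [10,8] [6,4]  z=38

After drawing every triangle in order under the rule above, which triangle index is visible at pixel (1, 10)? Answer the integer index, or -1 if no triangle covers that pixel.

T0:
  2·area = 36  (B↔C swapped to make it positive)
  edge (8, 20)→(2, 10): d=(-6,-10) top-left  bias=+0
  edge (2, 10)→(8, 14): d=(6,4) right/bottom  bias=-1
  edge (8, 14)→(8, 20): d=(0,6) right/bottom  bias=-1
    (1,5)@(3, 11): e=[4,2,30] → #
    (2,5)@(5, 11): e=[24,-6,18] → ·
    (1,6)@(3, 13): e=[-8,14,30] → ·
    (2,6)@(5, 13): e=[12,6,18] → #
    (3,6)@(7, 13): e=[32,-2,6] → ·
    (2,7)@(5, 15): e=[0,18,18] → #  [on edge]
    (3,7)@(7, 15): e=[20,10,6] → #
    (4,7)@(9, 15): e=[40,2,-6] → ·
    (2,8)@(5, 17): e=[-12,30,18] → ·
    (3,8)@(7, 17): e=[8,22,6] → #
    (4,8)@(9, 17): e=[28,14,-6] → ·
    (3,9)@(7, 19): e=[-4,34,6] → ·
  covered (5 px):
    · · · · ·
    · · · · ·
    · · · · ·
    · · · · ·
    · · · · ·
    · # · · ·
    · · # · ·
    · · # # ·
    · · · # ·
    · · · · ·
    · · · · ·
T1:
  2·area = 8
  edge (4, 8)→(2, 6): d=(-2,-2) top-left  bias=+0
  edge (2, 6)→(4, 4): d=(2,-2) top-left  bias=+0
  edge (4, 4)→(4, 8): d=(0,4) right/bottom  bias=-1
    (3,0)@(7, 1): e=[20,0,-12] → ·  [on edge]
    (2,1)@(5, 3): e=[12,0,-4] → ·  [on edge]
    (0,2)@(1, 5): e=[0,-4,12] → ·  [on edge]
    (1,2)@(3, 5): e=[4,0,4] → #  [on edge]
    (2,2)@(5, 5): e=[8,4,-4] → ·
    (0,3)@(1, 7): e=[-4,0,12] → ·  [on edge]
    (1,3)@(3, 7): e=[0,4,4] → #  [on edge]
    (2,3)@(5, 7): e=[4,8,-4] → ·
    (1,4)@(3, 9): e=[-4,8,4] → ·
    (2,4)@(5, 9): e=[0,12,-4] → ·  [on edge]
    (3,5)@(7, 11): e=[0,20,-12] → ·  [on edge]
    (4,6)@(9, 13): e=[0,28,-20] → ·  [on edge]
  covered (2 px):
    · · · · ·
    · · · · ·
    · # · · ·
    · # · · ·
    · · · · ·
    · · · · ·
    · · · · ·
    · · · · ·
    · · · · ·
    · · · · ·
    · · · · ·
T2:
  2·area = 18
  edge (7, 20)→(6, 18): d=(-1,-2) top-left  bias=+0
  edge (6, 18)→(8, 4): d=(2,-14) top-left  bias=+0
  edge (8, 4)→(7, 20): d=(-1,16) right/bottom  bias=-1
    (3,5)@(7, 11): e=[9,0,9] → #  [on edge]
    (4,5)@(9, 11): e=[13,28,-23] → ·
    (3,6)@(7, 13): e=[7,4,7] → #
    (4,6)@(9, 13): e=[11,32,-25] → ·
    (3,7)@(7, 15): e=[5,8,5] → #
    (4,7)@(9, 15): e=[9,36,-27] → ·
    (3,8)@(7, 17): e=[3,12,3] → #
    (4,8)@(9, 17): e=[7,40,-29] → ·
    (3,9)@(7, 19): e=[1,16,1] → #
    (4,9)@(9, 19): e=[5,44,-31] → ·
    (3,10)@(7, 21): e=[-1,20,-1] → ·
  covered (5 px):
    · · · · ·
    · · · · ·
    · · · · ·
    · · · · ·
    · · · · ·
    · · · # ·
    · · · # ·
    · · · # ·
    · · · # ·
    · · · # ·
    · · · · ·
T3:
  2·area = 68  (B↔C swapped to make it positive)
  edge (6, 21)→(6, 4): d=(0,-17) top-left  bias=+0
  edge (6, 4)→(10, 8): d=(4,4) right/bottom  bias=-1
  edge (10, 8)→(6, 21): d=(-4,13) right/bottom  bias=-1
    (1,0)@(3, 1): e=[-51,0,119] → ·  [on edge]
    (2,1)@(5, 3): e=[-17,0,85] → ·  [on edge]
    (3,2)@(7, 5): e=[17,0,51] → ·  [on edge]
    (3,3)@(7, 7): e=[17,8,43] → #
    (4,3)@(9, 7): e=[51,0,17] → ·  [on edge]
    (3,4)@(7, 9): e=[17,16,35] → #
    (4,4)@(9, 9): e=[51,8,9] → #
    (3,5)@(7, 11): e=[17,24,27] → #
    (3,6)@(7, 13): e=[17,32,19] → #
    (4,6)@(9, 13): e=[51,24,-7] → ·
    (3,7)@(7, 15): e=[17,40,11] → #
    (4,7)@(9, 15): e=[51,32,-15] → ·
  covered (8 px):
    · · · · ·
    · · · · ·
    · · · · ·
    · · · # ·
    · · · # #
    · · · # #
    · · · # ·
    · · · # ·
    · · · # ·
    · · · · ·
    · · · · ·

Z-buffer (winner per pixel, '.' = empty):
  . . . . .
  . . . . .
  . 1 . . .
  . 1 . 3 .
  . . . 3 3
  . 0 . 3 3
  . . 0 3 .
  . . 0 3 .
  . . . 3 .
  . . . 2 .
  . . . . .

Result: -1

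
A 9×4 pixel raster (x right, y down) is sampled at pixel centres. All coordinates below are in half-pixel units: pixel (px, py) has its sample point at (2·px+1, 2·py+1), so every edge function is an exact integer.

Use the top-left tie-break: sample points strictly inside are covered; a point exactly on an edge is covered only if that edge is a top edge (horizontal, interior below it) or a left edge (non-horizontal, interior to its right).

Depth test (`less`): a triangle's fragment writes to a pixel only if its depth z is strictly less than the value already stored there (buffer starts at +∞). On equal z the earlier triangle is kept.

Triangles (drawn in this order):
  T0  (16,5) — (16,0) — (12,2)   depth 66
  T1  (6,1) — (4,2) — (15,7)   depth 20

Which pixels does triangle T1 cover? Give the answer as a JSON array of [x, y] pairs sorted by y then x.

T0:
  2·area = 20  (B↔C swapped to make it positive)
  edge (16, 5)→(12, 2): d=(-4,-3) top-left  bias=+0
  edge (12, 2)→(16, 0): d=(4,-2) top-left  bias=+0
  edge (16, 0)→(16, 5): d=(0,5) right/bottom  bias=-1
    (7,0)@(15, 1): e=[13,2,5] → X
    (8,0)@(17, 1): e=[19,6,-5] → .
    (7,1)@(15, 3): e=[5,10,5] → X
    (8,1)@(17, 3): e=[11,14,-5] → .
    (7,2)@(15, 5): e=[-3,18,5] → .
  covered (2 px):
    . . . . . . . X .
    . . . . . . . X .
    . . . . . . . . .
    . . . . . . . . .
T1:
  2·area = 21  (B↔C swapped to make it positive)
  edge (6, 1)→(15, 7): d=(9,6) right/bottom  bias=-1
  edge (15, 7)→(4, 2): d=(-11,-5) top-left  bias=+0
  edge (4, 2)→(6, 1): d=(2,-1) top-left  bias=+0
    (3,1)@(7, 3): e=[12,4,5] → X
    (4,1)@(9, 3): e=[0,14,7] → .  [on edge]
    (3,2)@(7, 5): e=[30,-18,9] → .
    (5,2)@(11, 5): e=[6,2,13] → X
    (6,2)@(13, 5): e=[-6,12,15] → .
    (5,3)@(11, 7): e=[24,-20,17] → .
    (7,3)@(15, 7): e=[0,0,21] → .  [on edge]
  covered (2 px):
    . . . . . . . . .
    . . . X . . . . .
    . . . . . X . . .
    . . . . . . . . .

Final: [[3,1],[5,2]]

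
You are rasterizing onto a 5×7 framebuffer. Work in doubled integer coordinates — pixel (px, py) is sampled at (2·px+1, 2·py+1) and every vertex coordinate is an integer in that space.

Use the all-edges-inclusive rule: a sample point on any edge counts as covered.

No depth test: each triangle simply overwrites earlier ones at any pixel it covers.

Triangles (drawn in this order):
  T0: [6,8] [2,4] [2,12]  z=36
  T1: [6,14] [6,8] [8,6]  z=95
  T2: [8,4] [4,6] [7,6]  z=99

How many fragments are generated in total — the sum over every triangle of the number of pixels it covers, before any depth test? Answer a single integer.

T0:
  2·area = 32  (B↔C swapped to make it positive)
  edge (6, 8)→(2, 12): d=(-4,4) inclusive
  edge (2, 12)→(2, 4): d=(0,-8) inclusive
  edge (2, 4)→(6, 8): d=(4,4) inclusive
    (0,1)@(1, 3): e=[40,-8,0] → .  [on edge]
    (1,2)@(3, 5): e=[24,8,0] → X  [on edge]
    (2,2)@(5, 5): e=[16,24,-8] → .
    (4,2)@(9, 5): e=[0,56,-24] → .  [on edge]
    (1,3)@(3, 7): e=[16,8,8] → X
    (2,3)@(5, 7): e=[8,24,0] → X  [on edge]
    (3,3)@(7, 7): e=[0,40,-8] → .  [on edge]
    (1,4)@(3, 9): e=[8,8,16] → X
    (2,4)@(5, 9): e=[0,24,8] → X  [on edge]
    (3,4)@(7, 9): e=[-8,40,0] → .  [on edge]
    (1,5)@(3, 11): e=[0,8,24] → X  [on edge]
    (2,5)@(5, 11): e=[-8,24,16] → .
    (4,5)@(9, 11): e=[-24,56,0] → .  [on edge]
    (0,6)@(1, 13): e=[0,-8,40] → .  [on edge]
  covered (6 px):
    . . . . .
    . . . . .
    . X . . .
    . X X . .
    . X X . .
    . X . . .
    . . . . .
T1:
  2·area = 12
  edge (6, 14)→(6, 8): d=(0,-6) inclusive
  edge (6, 8)→(8, 6): d=(2,-2) inclusive
  edge (8, 6)→(6, 14): d=(-2,8) inclusive
    (4,2)@(9, 5): e=[18,0,-6] → .  [on edge]
    (3,3)@(7, 7): e=[6,0,6] → X  [on edge]
    (4,3)@(9, 7): e=[18,4,-10] → .
    (2,4)@(5, 9): e=[-6,0,18] → .  [on edge]
    (3,4)@(7, 9): e=[6,4,2] → X
    (4,4)@(9, 9): e=[18,8,-14] → .
    (1,5)@(3, 11): e=[-18,0,30] → .  [on edge]
    (3,5)@(7, 11): e=[6,8,-2] → .
    (0,6)@(1, 13): e=[-30,0,42] → .  [on edge]
  covered (2 px):
    . . . . .
    . . . . .
    . . . . .
    . . . X .
    . . . X .
    . . . . .
    . . . . .
T2:
  2·area = 6  (B↔C swapped to make it positive)
  edge (8, 4)→(7, 6): d=(-1,2) inclusive
  edge (7, 6)→(4, 6): d=(-3,0) inclusive
  edge (4, 6)→(8, 4): d=(4,-2) inclusive
    (3,2)@(7, 5): e=[1,3,2] → X
    (4,2)@(9, 5): e=[-3,3,6] → .
    (3,3)@(7, 7): e=[-1,-3,10] → .
  covered (1 px):
    . . . . .
    . . . . .
    . . . X .
    . . . . .
    . . . . .
    . . . . .
    . . . . .

Answer: 9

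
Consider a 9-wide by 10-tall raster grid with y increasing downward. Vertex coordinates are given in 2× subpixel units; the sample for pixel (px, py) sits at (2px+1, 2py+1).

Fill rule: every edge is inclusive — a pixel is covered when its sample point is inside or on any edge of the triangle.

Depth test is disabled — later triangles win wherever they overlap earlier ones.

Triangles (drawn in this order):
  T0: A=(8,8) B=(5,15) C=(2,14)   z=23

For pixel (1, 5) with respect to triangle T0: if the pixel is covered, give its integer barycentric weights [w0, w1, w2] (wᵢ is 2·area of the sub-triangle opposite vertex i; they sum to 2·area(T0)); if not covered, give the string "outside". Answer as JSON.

T0:
  2·area = 24
  edge (8, 8)→(5, 15): d=(-3,7) inclusive
  edge (5, 15)→(2, 14): d=(-3,-1) inclusive
  edge (2, 14)→(8, 8): d=(6,-6) inclusive
    (5,0)@(11, 1): e=[0,48,-24] → ·  [on edge]
    (7,0)@(15, 1): e=[-28,52,0] → ·  [on edge]
    (6,1)@(13, 3): e=[-20,44,0] → ·  [on edge]
    (5,2)@(11, 5): e=[-12,36,0] → ·  [on edge]
    (4,3)@(9, 7): e=[-4,28,0] → ·  [on edge]
    (3,4)@(7, 9): e=[4,20,0] → █  [on edge]
    (4,4)@(9, 9): e=[-10,22,12] → ·
    (2,5)@(5, 11): e=[12,12,0] → █  [on edge]
    (3,5)@(7, 11): e=[-2,14,12] → ·
    (1,6)@(3, 13): e=[20,4,0] → █  [on edge]
    (3,6)@(7, 13): e=[-8,8,24] → ·
    (0,7)@(1, 15): e=[28,-4,0] → ·  [on edge]
    (2,7)@(5, 15): e=[0,0,24] → █  [on edge]
    (5,8)@(11, 17): e=[-48,0,72] → ·  [on edge]
    (8,9)@(17, 19): e=[-96,0,120] → ·  [on edge]
  covered (5 px):
    · · · · · · · · ·
    · · · · · · · · ·
    · · · · · · · · ·
    · · · · · · · · ·
    · · · █ · · · · ·
    · · █ · · · · · ·
    · █ █ · · · · · ·
    · · █ · · · · · ·
    · · · · · · · · ·
    · · · · · · · · ·

Final: "outside"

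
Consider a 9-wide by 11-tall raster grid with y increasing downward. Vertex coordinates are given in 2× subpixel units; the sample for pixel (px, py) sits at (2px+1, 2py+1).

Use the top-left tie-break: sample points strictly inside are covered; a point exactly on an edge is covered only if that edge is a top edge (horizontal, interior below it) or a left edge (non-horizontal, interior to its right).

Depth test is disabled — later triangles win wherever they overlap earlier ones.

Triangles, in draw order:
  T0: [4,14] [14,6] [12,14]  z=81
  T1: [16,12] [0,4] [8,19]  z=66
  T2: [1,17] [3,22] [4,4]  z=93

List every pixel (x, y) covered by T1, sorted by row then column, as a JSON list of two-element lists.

T0:
  2·area = 64
  edge (4, 14)→(14, 6): d=(10,-8) top-left  bias=+0
  edge (14, 6)→(12, 14): d=(-2,8) right/bottom  bias=-1
  edge (12, 14)→(4, 14): d=(-8,0) right/bottom  bias=-1
    (6,3)@(13, 7): e=[2,6,56] → #
    (7,3)@(15, 7): e=[18,-10,56] → ·
    (5,4)@(11, 9): e=[6,18,40] → #
    (7,4)@(15, 9): e=[38,-14,40] → ·
    (4,5)@(9, 11): e=[10,30,24] → #
    (6,5)@(13, 11): e=[42,-2,24] → ·
    (3,6)@(7, 13): e=[14,42,8] → #
    (6,6)@(13, 13): e=[62,-6,8] → ·
    (3,7)@(7, 15): e=[34,38,-8] → ·
    (4,7)@(9, 15): e=[50,22,-8] → ·
    (5,7)@(11, 15): e=[66,6,-8] → ·
  covered (8 px):
    · · · · · · · · ·
    · · · · · · · · ·
    · · · · · · · · ·
    · · · · · · # · ·
    · · · · · # # · ·
    · · · · # # · · ·
    · · · # # # · · ·
    · · · · · · · · ·
    · · · · · · · · ·
    · · · · · · · · ·
    · · · · · · · · ·
T1:
  2·area = 176  (B↔C swapped to make it positive)
  edge (16, 12)→(8, 19): d=(-8,7) right/bottom  bias=-1
  edge (8, 19)→(0, 4): d=(-8,-15) top-left  bias=+0
  edge (0, 4)→(16, 12): d=(16,8) right/bottom  bias=-1
    (0,2)@(1, 5): e=[161,7,8] → #
    (1,2)@(3, 5): e=[147,37,-8] → ·
    (0,3)@(1, 7): e=[145,-9,40] → ·
    (1,3)@(3, 7): e=[131,21,24] → #
    (2,3)@(5, 7): e=[117,51,8] → #
    (3,3)@(7, 7): e=[103,81,-8] → ·
    (1,4)@(3, 9): e=[115,5,56] → #
    (3,4)@(7, 9): e=[87,65,24] → #
    (4,4)@(9, 9): e=[73,95,8] → #
    (5,4)@(11, 9): e=[59,125,-8] → ·
    (1,5)@(3, 11): e=[99,-11,88] → ·
    (2,5)@(5, 11): e=[85,19,72] → #
  covered (22 px):
    · · · · · · · · ·
    · · · · · · · · ·
    # · · · · · · · ·
    · # # · · · · · ·
    · # # # # · · · ·
    · · # # # # # · ·
    · · # # # # # · ·
    · · · # # # · · ·
    · · · # # · · · ·
    · · · · · · · · ·
    · · · · · · · · ·
T2:
  2·area = 41  (B↔C swapped to make it positive)
  edge (1, 17)→(4, 4): d=(3,-13) top-left  bias=+0
  edge (4, 4)→(3, 22): d=(-1,18) right/bottom  bias=-1
  edge (3, 22)→(1, 17): d=(-2,-5) top-left  bias=+0
    (1,4)@(3, 9): e=[2,13,26] → #
    (2,4)@(5, 9): e=[28,-23,36] → ·
    (1,5)@(3, 11): e=[8,11,22] → #
    (2,5)@(5, 11): e=[34,-25,32] → ·
    (1,6)@(3, 13): e=[14,9,18] → #
    (2,6)@(5, 13): e=[40,-27,28] → ·
    (1,7)@(3, 15): e=[20,7,14] → #
    (2,7)@(5, 15): e=[46,-29,24] → ·
    (0,8)@(1, 17): e=[0,41,0] → #  [on edge]
    (2,8)@(5, 17): e=[52,-31,20] → ·
    (0,9)@(1, 19): e=[6,39,-4] → ·
    (1,9)@(3, 19): e=[32,3,6] → #
  covered (8 px):
    · · · · · · · · ·
    · · · · · · · · ·
    · · · · · · · · ·
    · · · · · · · · ·
    · # · · · · · · ·
    · # · · · · · · ·
    · # · · · · · · ·
    · # · · · · · · ·
    # # · · · · · · ·
    · # · · · · · · ·
    · # · · · · · · ·

Result: [[0,2],[1,3],[2,3],[1,4],[2,4],[3,4],[4,4],[2,5],[3,5],[4,5],[5,5],[6,5],[2,6],[3,6],[4,6],[5,6],[6,6],[3,7],[4,7],[5,7],[3,8],[4,8]]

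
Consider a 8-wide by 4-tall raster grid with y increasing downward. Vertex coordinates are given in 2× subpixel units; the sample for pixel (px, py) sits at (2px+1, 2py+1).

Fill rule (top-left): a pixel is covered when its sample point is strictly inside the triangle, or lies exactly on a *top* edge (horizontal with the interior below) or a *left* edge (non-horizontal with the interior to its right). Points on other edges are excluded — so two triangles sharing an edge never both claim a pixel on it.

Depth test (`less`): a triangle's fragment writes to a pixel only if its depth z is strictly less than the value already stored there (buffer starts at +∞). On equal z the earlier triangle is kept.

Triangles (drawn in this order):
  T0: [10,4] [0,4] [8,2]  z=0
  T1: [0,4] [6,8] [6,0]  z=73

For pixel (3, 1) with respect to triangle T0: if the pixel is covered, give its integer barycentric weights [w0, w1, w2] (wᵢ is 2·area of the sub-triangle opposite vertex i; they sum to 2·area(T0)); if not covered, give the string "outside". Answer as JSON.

T0:
  2·area = 20
  edge (10, 4)→(0, 4): d=(-10,0) right/bottom  bias=-1
  edge (0, 4)→(8, 2): d=(8,-2) top-left  bias=+0
  edge (8, 2)→(10, 4): d=(2,2) right/bottom  bias=-1
    (3,0)@(7, 1): e=[30,-10,0] → .  [on edge]
    (2,1)@(5, 3): e=[10,2,8] → X
    (3,1)@(7, 3): e=[10,6,4] → X
    (4,1)@(9, 3): e=[10,10,0] → .  [on edge]
    (2,2)@(5, 5): e=[-10,18,12] → .
    (3,2)@(7, 5): e=[-10,22,8] → .
    (5,2)@(11, 5): e=[-10,30,0] → .  [on edge]
    (6,3)@(13, 7): e=[-30,50,0] → .  [on edge]
  covered (2 px):
    . . . . . . . .
    . . X X . . . .
    . . . . . . . .
    . . . . . . . .
T1:
  2·area = 48  (B↔C swapped to make it positive)
  edge (0, 4)→(6, 0): d=(6,-4) top-left  bias=+0
  edge (6, 0)→(6, 8): d=(0,8) right/bottom  bias=-1
  edge (6, 8)→(0, 4): d=(-6,-4) top-left  bias=+0
    (2,0)@(5, 1): e=[2,8,38] → X
    (3,0)@(7, 1): e=[10,-8,46] → .
    (1,1)@(3, 3): e=[6,24,18] → X
    (3,1)@(7, 3): e=[22,-8,34] → .
    (1,2)@(3, 5): e=[18,24,6] → X
    (3,2)@(7, 5): e=[34,-8,22] → .
    (1,3)@(3, 7): e=[30,24,-6] → .
    (2,3)@(5, 7): e=[38,8,2] → X
    (3,3)@(7, 7): e=[46,-8,10] → .
  covered (6 px):
    . . X . . . . .
    . X X . . . . .
    . X X . . . . .
    . . X . . . . .

Final: [6,4,10]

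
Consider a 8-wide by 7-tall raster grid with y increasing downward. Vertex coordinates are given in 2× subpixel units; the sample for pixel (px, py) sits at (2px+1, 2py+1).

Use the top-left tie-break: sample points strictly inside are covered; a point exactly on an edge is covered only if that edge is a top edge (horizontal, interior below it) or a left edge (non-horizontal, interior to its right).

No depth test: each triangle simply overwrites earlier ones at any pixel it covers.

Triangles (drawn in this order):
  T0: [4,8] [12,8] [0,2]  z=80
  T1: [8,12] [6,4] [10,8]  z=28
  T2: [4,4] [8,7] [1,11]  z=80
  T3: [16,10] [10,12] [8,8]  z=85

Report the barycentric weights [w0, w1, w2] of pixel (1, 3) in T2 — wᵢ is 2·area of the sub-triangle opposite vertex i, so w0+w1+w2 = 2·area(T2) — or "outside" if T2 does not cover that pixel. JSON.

T0:
  2·area = 48  (B↔C swapped to make it positive)
  edge (4, 8)→(0, 2): d=(-4,-6) top-left  bias=+0
  edge (0, 2)→(12, 8): d=(12,6) right/bottom  bias=-1
  edge (12, 8)→(4, 8): d=(-8,0) right/bottom  bias=-1
    (0,1)@(1, 3): e=[2,6,40] → █
    (1,1)@(3, 3): e=[14,-6,40] → ·
    (0,2)@(1, 5): e=[-6,30,24] → ·
    (1,2)@(3, 5): e=[6,18,24] → █
    (2,2)@(5, 5): e=[18,6,24] → █
    (3,2)@(7, 5): e=[30,-6,24] → ·
    (1,3)@(3, 7): e=[-2,42,8] → ·
    (2,3)@(5, 7): e=[10,30,8] → █
    (3,3)@(7, 7): e=[22,18,8] → █
    (4,3)@(9, 7): e=[34,6,8] → █
    (5,3)@(11, 7): e=[46,-6,8] → ·
    (2,4)@(5, 9): e=[2,54,-8] → ·
  covered (6 px):
    · · · · · · · ·
    █ · · · · · · ·
    · █ █ · · · · ·
    · · █ █ █ · · ·
    · · · · · · · ·
    · · · · · · · ·
    · · · · · · · ·
T1:
  2·area = 24
  edge (8, 12)→(6, 4): d=(-2,-8) top-left  bias=+0
  edge (6, 4)→(10, 8): d=(4,4) right/bottom  bias=-1
  edge (10, 8)→(8, 12): d=(-2,4) right/bottom  bias=-1
    (1,0)@(3, 1): e=[-18,0,42] → ·  [on edge]
    (2,1)@(5, 3): e=[-6,0,30] → ·  [on edge]
    (3,2)@(7, 5): e=[6,0,18] → ·  [on edge]
    (3,3)@(7, 7): e=[2,8,14] → █
    (4,3)@(9, 7): e=[18,0,6] → ·  [on edge]
    (3,4)@(7, 9): e=[-2,16,10] → ·
    (4,4)@(9, 9): e=[14,8,2] → █
    (5,4)@(11, 9): e=[30,0,-6] → ·  [on edge]
    (4,5)@(9, 11): e=[10,16,-2] → ·
    (6,5)@(13, 11): e=[42,0,-18] → ·  [on edge]
    (7,6)@(15, 13): e=[54,0,-30] → ·  [on edge]
  covered (2 px):
    · · · · · · · ·
    · · · · · · · ·
    · · · · · · · ·
    · · · █ · · · ·
    · · · · █ · · ·
    · · · · · · · ·
    · · · · · · · ·
T2:
  2·area = 37
  edge (4, 4)→(8, 7): d=(4,3) right/bottom  bias=-1
  edge (8, 7)→(1, 11): d=(-7,4) right/bottom  bias=-1
  edge (1, 11)→(4, 4): d=(3,-7) top-left  bias=+0
    (7,1)@(15, 3): e=[-37,0,74] → ·  [on edge]
    (2,2)@(5, 5): e=[1,26,10] → █
    (3,2)@(7, 5): e=[-5,18,24] → ·
    (1,3)@(3, 7): e=[15,20,2] → █
    (3,3)@(7, 7): e=[3,4,30] → █
    (4,3)@(9, 7): e=[-3,-4,44] → ·
    (1,4)@(3, 9): e=[23,6,8] → █
    (2,4)@(5, 9): e=[17,-2,22] → ·
    (3,4)@(7, 9): e=[11,-10,36] → ·
    (0,5)@(1, 11): e=[37,0,0] → ·  [on edge]
    (1,5)@(3, 11): e=[31,-8,14] → ·
  covered (5 px):
    · · · · · · · ·
    · · · · · · · ·
    · · █ · · · · ·
    · █ █ █ · · · ·
    · █ · · · · · ·
    · · · · · · · ·
    · · · · · · · ·
T3:
  2·area = 28
  edge (16, 10)→(10, 12): d=(-6,2) right/bottom  bias=-1
  edge (10, 12)→(8, 8): d=(-2,-4) top-left  bias=+0
  edge (8, 8)→(16, 10): d=(8,2) right/bottom  bias=-1
    (4,4)@(9, 9): e=[20,2,6] → █
    (5,4)@(11, 9): e=[16,10,2] → █
    (6,4)@(13, 9): e=[12,18,-2] → ·
    (4,5)@(9, 11): e=[8,-2,22] → ·
    (5,5)@(11, 11): e=[4,6,18] → █
    (6,5)@(13, 11): e=[0,14,14] → ·  [on edge]
    (3,6)@(7, 13): e=[0,-14,42] → ·  [on edge]
    (5,6)@(11, 13): e=[-8,2,34] → ·
  covered (3 px):
    · · · · · · · ·
    · · · · · · · ·
    · · · · · · · ·
    · · · · · · · ·
    · · · · █ █ · ·
    · · · · · █ · ·
    · · · · · · · ·

Final: [20,2,15]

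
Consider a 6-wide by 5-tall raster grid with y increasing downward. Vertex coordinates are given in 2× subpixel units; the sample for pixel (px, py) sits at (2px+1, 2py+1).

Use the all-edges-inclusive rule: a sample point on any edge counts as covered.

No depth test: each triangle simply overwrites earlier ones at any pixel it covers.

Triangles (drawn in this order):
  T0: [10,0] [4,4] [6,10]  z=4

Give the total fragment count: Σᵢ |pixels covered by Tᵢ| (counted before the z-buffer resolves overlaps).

T0:
  2·area = 44  (B↔C swapped to make it positive)
  edge (10, 0)→(6, 10): d=(-4,10) inclusive
  edge (6, 10)→(4, 4): d=(-2,-6) inclusive
  edge (4, 4)→(10, 0): d=(6,-4) inclusive
    (1,0)@(3, 1): e=[66,0,-22] → ·  [on edge]
    (4,0)@(9, 1): e=[6,36,2] → #
    (5,0)@(11, 1): e=[-14,48,10] → ·
    (3,1)@(7, 3): e=[18,20,6] → #
    (4,1)@(9, 3): e=[-2,32,14] → ·
    (2,2)@(5, 5): e=[30,4,10] → #
    (4,2)@(9, 5): e=[-10,28,26] → ·
    (2,3)@(5, 7): e=[22,0,22] → #  [on edge]
    (4,3)@(9, 7): e=[-18,24,38] → ·
    (2,4)@(5, 9): e=[14,-4,34] → ·
    (3,4)@(7, 9): e=[-6,8,42] → ·
  covered (6 px):
    · · · · # ·
    · · · # · ·
    · · # # · ·
    · · # # · ·
    · · · · · ·

Final: 6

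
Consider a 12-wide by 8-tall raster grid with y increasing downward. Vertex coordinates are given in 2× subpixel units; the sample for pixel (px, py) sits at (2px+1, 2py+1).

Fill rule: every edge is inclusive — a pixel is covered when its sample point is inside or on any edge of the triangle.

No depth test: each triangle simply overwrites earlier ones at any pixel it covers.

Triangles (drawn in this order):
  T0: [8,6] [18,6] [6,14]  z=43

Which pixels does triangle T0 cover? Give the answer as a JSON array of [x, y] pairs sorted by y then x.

T0:
  2·area = 80
  edge (8, 6)→(18, 6): d=(10,0) inclusive
  edge (18, 6)→(6, 14): d=(-12,8) inclusive
  edge (6, 14)→(8, 6): d=(2,-8) inclusive
    (4,3)@(9, 7): e=[10,60,10] → █
    (5,3)@(11, 7): e=[10,44,26] → █
    (6,3)@(13, 7): e=[10,28,42] → █
    (7,3)@(15, 7): e=[10,12,58] → █
    (8,3)@(17, 7): e=[10,-4,74] → ·
    (4,4)@(9, 9): e=[30,36,14] → █
    (7,4)@(15, 9): e=[30,-12,62] → ·
    (3,5)@(7, 11): e=[50,28,2] → █
    (5,5)@(11, 11): e=[50,-4,34] → ·
    (6,5)@(13, 11): e=[50,-20,50] → ·
    (3,6)@(7, 13): e=[70,4,6] → █
    (4,6)@(9, 13): e=[70,-12,22] → ·
  covered (10 px):
    · · · · · · · · · · · ·
    · · · · · · · · · · · ·
    · · · · · · · · · · · ·
    · · · · █ █ █ █ · · · ·
    · · · · █ █ █ · · · · ·
    · · · █ █ · · · · · · ·
    · · · █ · · · · · · · ·
    · · · · · · · · · · · ·

Answer: [[4,3],[5,3],[6,3],[7,3],[4,4],[5,4],[6,4],[3,5],[4,5],[3,6]]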